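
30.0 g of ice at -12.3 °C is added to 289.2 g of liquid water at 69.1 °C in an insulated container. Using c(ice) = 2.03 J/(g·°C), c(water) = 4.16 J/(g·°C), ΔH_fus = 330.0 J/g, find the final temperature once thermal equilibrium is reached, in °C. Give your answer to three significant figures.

T_f = 54.6 °C

Heat to bring ice to 0 °C and melt it: q₁ = 30.0×2.03×12.3 + 30.0×330.0 = 10649 J
Heat the water can supply cooling to 0 °C: 289.2×4.16×69.1 = 83132.3 J > q₁, so all ice melts.
Energy balance: 289.2×4.16×(69.1 − T) = 10649 + 30.0×4.16×(T − 0)
1203.072(69.1 − T) = 10649 + 124.8 T
83132.3 − 10649 = 1327.872 T
T = 72483.3 / 1327.872 = 54.59 °C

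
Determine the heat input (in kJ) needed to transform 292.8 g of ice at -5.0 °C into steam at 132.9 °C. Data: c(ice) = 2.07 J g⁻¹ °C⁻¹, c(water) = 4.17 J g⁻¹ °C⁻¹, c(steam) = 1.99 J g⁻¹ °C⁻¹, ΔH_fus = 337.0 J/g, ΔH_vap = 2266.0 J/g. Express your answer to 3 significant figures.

q = 906 kJ

q1 (heat ice -5.0→0.0 °C): 292.8 × 2.07 × 5.0 = 3030 J
q2 (melt at 0 °C): 292.8 × 337.0 = 98674 J
q3 (heat water 0.0→100.0 °C): 292.8 × 4.17 × 100.0 = 122098 J
q4 (vaporize at 100 °C): 292.8 × 2266.0 = 663485 J
q5 (heat steam 100.0→132.9 °C): 292.8 × 1.99 × 32.9 = 19170 J
Total: 3030 + 98674 + 122098 + 663485 + 19170 = 906457 J = 906 kJ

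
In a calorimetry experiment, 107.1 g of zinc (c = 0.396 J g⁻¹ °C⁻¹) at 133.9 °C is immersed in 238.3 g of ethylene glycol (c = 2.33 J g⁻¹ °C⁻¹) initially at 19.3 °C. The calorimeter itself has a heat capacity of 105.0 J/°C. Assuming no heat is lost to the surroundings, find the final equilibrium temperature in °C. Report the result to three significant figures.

Heat lost by zinc = heat gained by ethylene glycol + calorimeter.
(107.1)(0.396)(133.9 − T) = [(238.3)(2.33) + 105.0](T − 19.3)
42.4116 (133.9 − T) = 660.239 (T − 19.3)
5678.9 − 42.4116 T = 660.239 T − 12743
18421.9 = 702.6506 T
T = 26.22 °C

T_f = 26.2 °C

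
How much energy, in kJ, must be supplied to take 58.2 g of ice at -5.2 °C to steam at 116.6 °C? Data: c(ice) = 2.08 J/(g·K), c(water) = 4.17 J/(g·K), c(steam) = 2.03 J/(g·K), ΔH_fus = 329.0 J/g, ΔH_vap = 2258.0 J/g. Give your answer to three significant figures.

q = 177 kJ

q1 (heat ice -5.2→0.0 °C): 58.2 × 2.08 × 5.2 = 629 J
q2 (melt at 0 °C): 58.2 × 329.0 = 19148 J
q3 (heat water 0.0→100.0 °C): 58.2 × 4.17 × 100.0 = 24269 J
q4 (vaporize at 100 °C): 58.2 × 2258.0 = 131416 J
q5 (heat steam 100.0→116.6 °C): 58.2 × 2.03 × 16.6 = 1961 J
Total: 629 + 19148 + 24269 + 131416 + 1961 = 177423 J = 177 kJ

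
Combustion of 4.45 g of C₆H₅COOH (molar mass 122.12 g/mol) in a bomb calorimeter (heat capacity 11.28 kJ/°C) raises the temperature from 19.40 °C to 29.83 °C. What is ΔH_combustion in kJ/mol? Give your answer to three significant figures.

ΔH = -3230 kJ/mol

ΔT = 29.83 − 19.40 = 10.43 °C
q_cal = C_cal × ΔT = 11.28 × 10.43 = 117.6504 kJ
n = 4.45 / 122.12 = 0.03644 mol
q_rxn = −q_cal = -117.6504 kJ
ΔH = -117.6504 / 0.03644 = -3229 kJ/mol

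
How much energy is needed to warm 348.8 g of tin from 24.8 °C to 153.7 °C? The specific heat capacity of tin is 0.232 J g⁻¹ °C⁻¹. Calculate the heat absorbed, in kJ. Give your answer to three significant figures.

q = 10.4 kJ

q = m c ΔT = 348.8 × 0.232 × (153.7 − 24.8)
q = 348.8 × 0.232 × 128.9 = 10430 J = 10.4 kJ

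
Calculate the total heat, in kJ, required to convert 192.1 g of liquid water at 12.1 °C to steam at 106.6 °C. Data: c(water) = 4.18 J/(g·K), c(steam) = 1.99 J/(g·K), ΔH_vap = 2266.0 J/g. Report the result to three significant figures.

q = 508 kJ

q1 (heat water 12.1→100.0 °C): 192.1 × 4.18 × 87.9 = 70582 J
q2 (vaporize at 100 °C): 192.1 × 2266.0 = 435299 J
q3 (heat steam 100.0→106.6 °C): 192.1 × 1.99 × 6.6 = 2523 J
Total: 70582 + 435299 + 2523 = 508404 J = 508 kJ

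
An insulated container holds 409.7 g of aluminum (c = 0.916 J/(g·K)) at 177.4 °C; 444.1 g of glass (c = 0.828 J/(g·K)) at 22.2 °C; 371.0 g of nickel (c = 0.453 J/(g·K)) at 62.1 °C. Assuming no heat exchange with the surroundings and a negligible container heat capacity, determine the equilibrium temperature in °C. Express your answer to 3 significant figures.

T_f = 93.5 °C

Σ mᵢcᵢ(T − Tᵢ) = 0  ⇒  T = Σ mᵢcᵢTᵢ / Σ mᵢcᵢ
Σ mᵢcᵢ = 409.7×0.916 + 444.1×0.828 + 371.0×0.453 = 911.0630
Σ mᵢcᵢTᵢ = 375.2852×177.4 + 367.7148×22.2 + 168.063×62.1 = 85176
T = 85176 / 911.0630 = 93.49 °C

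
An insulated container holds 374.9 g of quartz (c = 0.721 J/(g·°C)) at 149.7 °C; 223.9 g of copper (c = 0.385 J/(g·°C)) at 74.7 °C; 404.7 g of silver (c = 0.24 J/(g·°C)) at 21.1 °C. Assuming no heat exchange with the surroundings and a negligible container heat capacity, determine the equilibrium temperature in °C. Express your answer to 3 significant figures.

Σ mᵢcᵢ(T − Tᵢ) = 0  ⇒  T = Σ mᵢcᵢTᵢ / Σ mᵢcᵢ
Σ mᵢcᵢ = 374.9×0.721 + 223.9×0.385 + 404.7×0.24 = 453.6324
Σ mᵢcᵢTᵢ = 270.3029×149.7 + 86.2015×74.7 + 97.128×21.1 = 48953
T = 48953 / 453.6324 = 107.9 °C

T_f = 108 °C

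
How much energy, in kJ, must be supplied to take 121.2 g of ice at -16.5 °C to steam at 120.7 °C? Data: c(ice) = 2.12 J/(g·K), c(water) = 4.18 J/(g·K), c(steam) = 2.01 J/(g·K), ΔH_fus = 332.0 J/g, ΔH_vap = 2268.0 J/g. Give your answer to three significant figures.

q1 (heat ice -16.5→0.0 °C): 121.2 × 2.12 × 16.5 = 4240 J
q2 (melt at 0 °C): 121.2 × 332.0 = 40238 J
q3 (heat water 0.0→100.0 °C): 121.2 × 4.18 × 100.0 = 50662 J
q4 (vaporize at 100 °C): 121.2 × 2268.0 = 274882 J
q5 (heat steam 100.0→120.7 °C): 121.2 × 2.01 × 20.7 = 5043 J
Total: 4240 + 40238 + 50662 + 274882 + 5043 = 375065 J = 375 kJ

q = 375 kJ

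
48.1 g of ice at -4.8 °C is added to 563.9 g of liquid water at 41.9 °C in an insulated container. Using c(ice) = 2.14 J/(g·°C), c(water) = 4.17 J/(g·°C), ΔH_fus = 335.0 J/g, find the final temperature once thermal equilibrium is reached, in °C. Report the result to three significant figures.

T_f = 32.1 °C

Heat to bring ice to 0 °C and melt it: q₁ = 48.1×2.14×4.8 + 48.1×335.0 = 16608 J
Heat the water can supply cooling to 0 °C: 563.9×4.17×41.9 = 98526.3 J > q₁, so all ice melts.
Energy balance: 563.9×4.17×(41.9 − T) = 16608 + 48.1×4.17×(T − 0)
2351.463(41.9 − T) = 16608 + 200.577 T
98526.3 − 16608 = 2552.040 T
T = 81918.3 / 2552.040 = 32.10 °C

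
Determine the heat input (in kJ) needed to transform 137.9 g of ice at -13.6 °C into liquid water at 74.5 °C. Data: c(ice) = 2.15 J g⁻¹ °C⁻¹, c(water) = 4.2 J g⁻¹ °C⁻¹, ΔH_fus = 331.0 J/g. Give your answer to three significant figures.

q = 92.8 kJ

q1 (heat ice -13.6→0.0 °C): 137.9 × 2.15 × 13.6 = 4032 J
q2 (melt at 0 °C): 137.9 × 331.0 = 45645 J
q3 (heat water 0.0→74.5 °C): 137.9 × 4.2 × 74.5 = 43149 J
Total: 4032 + 45645 + 43149 = 92826 J = 92.8 kJ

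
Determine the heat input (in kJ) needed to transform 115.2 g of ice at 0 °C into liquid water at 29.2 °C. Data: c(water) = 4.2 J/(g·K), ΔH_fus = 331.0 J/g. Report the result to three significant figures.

q = 52.3 kJ

q1 (melt at 0 °C): 115.2 × 331.0 = 38131 J
q2 (heat water 0.0→29.2 °C): 115.2 × 4.2 × 29.2 = 14128 J
Total: 38131 + 14128 = 52259 J = 52.3 kJ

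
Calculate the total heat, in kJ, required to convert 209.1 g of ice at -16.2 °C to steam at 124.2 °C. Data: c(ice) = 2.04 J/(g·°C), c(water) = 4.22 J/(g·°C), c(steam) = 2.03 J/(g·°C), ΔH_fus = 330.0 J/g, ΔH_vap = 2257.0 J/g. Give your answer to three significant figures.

q1 (heat ice -16.2→0.0 °C): 209.1 × 2.04 × 16.2 = 6910 J
q2 (melt at 0 °C): 209.1 × 330.0 = 69003 J
q3 (heat water 0.0→100.0 °C): 209.1 × 4.22 × 100.0 = 88240 J
q4 (vaporize at 100 °C): 209.1 × 2257.0 = 471939 J
q5 (heat steam 100.0→124.2 °C): 209.1 × 2.03 × 24.2 = 10272 J
Total: 6910 + 69003 + 88240 + 471939 + 10272 = 646364 J = 646 kJ

q = 646 kJ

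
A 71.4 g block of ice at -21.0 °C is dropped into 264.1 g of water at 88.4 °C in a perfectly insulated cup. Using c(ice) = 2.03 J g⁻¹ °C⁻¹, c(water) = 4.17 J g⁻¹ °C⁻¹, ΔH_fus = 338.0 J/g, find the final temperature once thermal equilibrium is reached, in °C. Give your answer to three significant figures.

Heat to bring ice to 0 °C and melt it: q₁ = 71.4×2.03×21.0 + 71.4×338.0 = 27177 J
Heat the water can supply cooling to 0 °C: 264.1×4.17×88.4 = 97354.7 J > q₁, so all ice melts.
Energy balance: 264.1×4.17×(88.4 − T) = 27177 + 71.4×4.17×(T − 0)
1101.297(88.4 − T) = 27177 + 297.738 T
97354.7 − 27177 = 1399.035 T
T = 70177.7 / 1399.035 = 50.16 °C

T_f = 50.2 °C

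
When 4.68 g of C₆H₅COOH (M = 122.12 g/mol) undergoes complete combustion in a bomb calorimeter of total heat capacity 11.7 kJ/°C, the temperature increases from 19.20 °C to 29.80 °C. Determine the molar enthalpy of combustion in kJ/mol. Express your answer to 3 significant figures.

ΔT = 29.80 − 19.20 = 10.60 °C
q_cal = C_cal × ΔT = 11.7 × 10.60 = 124.02 kJ
n = 4.68 / 122.12 = 0.03832 mol
q_rxn = −q_cal = -124.02 kJ
ΔH = -124.02 / 0.03832 = -3236 kJ/mol

ΔH = -3240 kJ/mol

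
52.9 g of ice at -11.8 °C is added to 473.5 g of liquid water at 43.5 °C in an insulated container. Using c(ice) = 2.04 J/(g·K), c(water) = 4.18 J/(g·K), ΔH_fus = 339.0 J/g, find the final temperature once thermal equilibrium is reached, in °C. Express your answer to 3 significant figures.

T_f = 30.4 °C

Heat to bring ice to 0 °C and melt it: q₁ = 52.9×2.04×11.8 + 52.9×339.0 = 19207 J
Heat the water can supply cooling to 0 °C: 473.5×4.18×43.5 = 86096.5 J > q₁, so all ice melts.
Energy balance: 473.5×4.18×(43.5 − T) = 19207 + 52.9×4.18×(T − 0)
1979.23(43.5 − T) = 19207 + 221.122 T
86096.5 − 19207 = 2200.352 T
T = 66889.5 / 2200.352 = 30.40 °C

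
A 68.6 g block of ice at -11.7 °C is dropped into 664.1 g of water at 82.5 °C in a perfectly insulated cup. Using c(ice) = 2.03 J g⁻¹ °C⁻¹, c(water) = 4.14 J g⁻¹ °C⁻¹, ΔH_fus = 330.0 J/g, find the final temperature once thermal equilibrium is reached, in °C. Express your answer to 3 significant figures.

T_f = 66.8 °C

Heat to bring ice to 0 °C and melt it: q₁ = 68.6×2.03×11.7 + 68.6×330.0 = 24267 J
Heat the water can supply cooling to 0 °C: 664.1×4.14×82.5 = 226823 J > q₁, so all ice melts.
Energy balance: 664.1×4.14×(82.5 − T) = 24267 + 68.6×4.14×(T − 0)
2749.374(82.5 − T) = 24267 + 284.004 T
226823 − 24267 = 3033.378 T
T = 202556 / 3033.378 = 66.78 °C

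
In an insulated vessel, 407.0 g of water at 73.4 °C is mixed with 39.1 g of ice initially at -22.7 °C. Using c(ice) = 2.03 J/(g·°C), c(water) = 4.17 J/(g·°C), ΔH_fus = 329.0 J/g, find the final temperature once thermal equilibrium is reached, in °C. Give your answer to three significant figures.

Heat to bring ice to 0 °C and melt it: q₁ = 39.1×2.03×22.7 + 39.1×329.0 = 14666 J
Heat the water can supply cooling to 0 °C: 407.0×4.17×73.4 = 124574 J > q₁, so all ice melts.
Energy balance: 407.0×4.17×(73.4 − T) = 14666 + 39.1×4.17×(T − 0)
1697.19(73.4 − T) = 14666 + 163.047 T
124574 − 14666 = 1860.237 T
T = 109908 / 1860.237 = 59.08 °C

T_f = 59.1 °C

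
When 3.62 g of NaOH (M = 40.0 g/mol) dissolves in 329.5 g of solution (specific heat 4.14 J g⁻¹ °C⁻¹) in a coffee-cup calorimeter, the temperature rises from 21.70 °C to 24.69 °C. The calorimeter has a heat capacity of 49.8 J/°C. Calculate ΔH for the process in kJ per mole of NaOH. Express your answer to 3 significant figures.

ΔH = -46.7 kJ/mol

|ΔT| = |24.69 − 21.70| = 2.99 °C
|q_surr| = (329.5 × 4.14 + 49.8) × 2.99 = 1413.93 × 2.99 = 4228 J
n(NaOH) = 3.62 / 40.0 = 0.09050 mol
Temperature rose, so q_rxn = −|q_surr| = -4.228 kJ
ΔH = q_rxn / n = -46.72 kJ/mol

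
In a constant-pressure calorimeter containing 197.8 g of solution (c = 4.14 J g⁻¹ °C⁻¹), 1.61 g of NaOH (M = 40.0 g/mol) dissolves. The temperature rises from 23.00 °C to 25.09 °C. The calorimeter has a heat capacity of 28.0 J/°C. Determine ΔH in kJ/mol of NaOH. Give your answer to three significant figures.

ΔH = -44.0 kJ/mol

|ΔT| = |25.09 − 23.00| = 2.09 °C
|q_surr| = (197.8 × 4.14 + 28.0) × 2.09 = 846.892 × 2.09 = 1770 J
n(NaOH) = 1.61 / 40.0 = 0.04025 mol
Temperature rose, so q_rxn = −|q_surr| = -1.770 kJ
ΔH = q_rxn / n = -43.98 kJ/mol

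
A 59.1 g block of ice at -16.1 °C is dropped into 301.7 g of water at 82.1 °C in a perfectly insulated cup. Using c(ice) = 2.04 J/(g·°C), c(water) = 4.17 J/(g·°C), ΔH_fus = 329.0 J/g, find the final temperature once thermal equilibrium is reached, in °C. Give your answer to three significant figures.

T_f = 54.4 °C

Heat to bring ice to 0 °C and melt it: q₁ = 59.1×2.04×16.1 + 59.1×329.0 = 21385 J
Heat the water can supply cooling to 0 °C: 301.7×4.17×82.1 = 103289 J > q₁, so all ice melts.
Energy balance: 301.7×4.17×(82.1 − T) = 21385 + 59.1×4.17×(T − 0)
1258.089(82.1 − T) = 21385 + 246.447 T
103289 − 21385 = 1504.536 T
T = 81904 / 1504.536 = 54.44 °C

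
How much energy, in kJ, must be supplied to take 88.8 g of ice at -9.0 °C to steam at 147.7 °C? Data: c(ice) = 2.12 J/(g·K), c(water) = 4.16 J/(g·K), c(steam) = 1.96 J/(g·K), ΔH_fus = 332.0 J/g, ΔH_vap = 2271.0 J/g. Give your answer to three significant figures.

q = 278 kJ

q1 (heat ice -9.0→0.0 °C): 88.8 × 2.12 × 9.0 = 1694 J
q2 (melt at 0 °C): 88.8 × 332.0 = 29482 J
q3 (heat water 0.0→100.0 °C): 88.8 × 4.16 × 100.0 = 36941 J
q4 (vaporize at 100 °C): 88.8 × 2271.0 = 201665 J
q5 (heat steam 100.0→147.7 °C): 88.8 × 1.96 × 47.7 = 8302 J
Total: 1694 + 29482 + 36941 + 201665 + 8302 = 278084 J = 278 kJ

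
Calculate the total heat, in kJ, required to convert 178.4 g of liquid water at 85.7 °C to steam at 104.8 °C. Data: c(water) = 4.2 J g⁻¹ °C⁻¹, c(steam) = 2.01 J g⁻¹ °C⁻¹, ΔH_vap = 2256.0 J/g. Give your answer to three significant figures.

q = 415 kJ

q1 (heat water 85.7→100.0 °C): 178.4 × 4.2 × 14.3 = 10715 J
q2 (vaporize at 100 °C): 178.4 × 2256.0 = 402470 J
q3 (heat steam 100.0→104.8 °C): 178.4 × 2.01 × 4.8 = 1721 J
Total: 10715 + 402470 + 1721 = 414906 J = 415 kJ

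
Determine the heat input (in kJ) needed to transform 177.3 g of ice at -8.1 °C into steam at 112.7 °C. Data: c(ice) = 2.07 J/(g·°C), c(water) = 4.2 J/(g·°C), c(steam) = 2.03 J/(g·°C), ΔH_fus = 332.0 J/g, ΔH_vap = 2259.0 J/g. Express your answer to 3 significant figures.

q = 541 kJ

q1 (heat ice -8.1→0.0 °C): 177.3 × 2.07 × 8.1 = 2973 J
q2 (melt at 0 °C): 177.3 × 332.0 = 58864 J
q3 (heat water 0.0→100.0 °C): 177.3 × 4.2 × 100.0 = 74466 J
q4 (vaporize at 100 °C): 177.3 × 2259.0 = 400521 J
q5 (heat steam 100.0→112.7 °C): 177.3 × 2.03 × 12.7 = 4571 J
Total: 2973 + 58864 + 74466 + 400521 + 4571 = 541395 J = 541 kJ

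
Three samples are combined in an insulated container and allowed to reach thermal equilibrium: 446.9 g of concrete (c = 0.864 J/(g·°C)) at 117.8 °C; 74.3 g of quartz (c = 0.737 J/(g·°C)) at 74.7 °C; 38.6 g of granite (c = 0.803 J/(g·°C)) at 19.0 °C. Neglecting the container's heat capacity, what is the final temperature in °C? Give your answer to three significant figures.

T_f = 106 °C

Σ mᵢcᵢ(T − Tᵢ) = 0  ⇒  T = Σ mᵢcᵢTᵢ / Σ mᵢcᵢ
Σ mᵢcᵢ = 446.9×0.864 + 74.3×0.737 + 38.6×0.803 = 471.8765
Σ mᵢcᵢTᵢ = 386.1216×117.8 + 54.7591×74.7 + 30.9958×19.0 = 50165
T = 50165 / 471.8765 = 106.3 °C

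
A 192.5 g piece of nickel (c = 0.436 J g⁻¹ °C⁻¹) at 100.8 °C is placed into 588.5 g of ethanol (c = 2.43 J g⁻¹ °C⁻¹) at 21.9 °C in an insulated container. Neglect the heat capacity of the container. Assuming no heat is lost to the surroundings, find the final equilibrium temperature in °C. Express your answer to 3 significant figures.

Heat lost by nickel = heat gained by ethanol.
(192.5)(0.436)(100.8 − T) = (588.5)(2.43)(T − 21.9)
83.93 (100.8 − T) = 1430.055 (T − 21.9)
8460.1 − 83.93 T = 1430.055 T − 31318
39778.1 = 1513.985 T
T = 26.27 °C

T_f = 26.3 °C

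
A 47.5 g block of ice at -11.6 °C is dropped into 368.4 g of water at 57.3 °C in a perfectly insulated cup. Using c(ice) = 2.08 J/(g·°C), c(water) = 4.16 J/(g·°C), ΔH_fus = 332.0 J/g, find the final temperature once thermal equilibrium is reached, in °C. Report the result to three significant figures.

Heat to bring ice to 0 °C and melt it: q₁ = 47.5×2.08×11.6 + 47.5×332.0 = 16916 J
Heat the water can supply cooling to 0 °C: 368.4×4.16×57.3 = 87814.8 J > q₁, so all ice melts.
Energy balance: 368.4×4.16×(57.3 − T) = 16916 + 47.5×4.16×(T − 0)
1532.544(57.3 − T) = 16916 + 197.6 T
87814.8 − 16916 = 1730.144 T
T = 70898.8 / 1730.144 = 40.98 °C

T_f = 41.0 °C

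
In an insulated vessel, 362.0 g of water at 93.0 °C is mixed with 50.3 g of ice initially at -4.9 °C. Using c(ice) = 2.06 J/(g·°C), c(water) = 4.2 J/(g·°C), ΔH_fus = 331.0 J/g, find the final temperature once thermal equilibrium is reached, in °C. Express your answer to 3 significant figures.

Heat to bring ice to 0 °C and melt it: q₁ = 50.3×2.06×4.9 + 50.3×331.0 = 17157 J
Heat the water can supply cooling to 0 °C: 362.0×4.2×93.0 = 141397 J > q₁, so all ice melts.
Energy balance: 362.0×4.2×(93.0 − T) = 17157 + 50.3×4.2×(T − 0)
1520.4(93.0 − T) = 17157 + 211.26 T
141397 − 17157 = 1731.66 T
T = 124240 / 1731.66 = 71.746 °C

T_f = 71.7 °C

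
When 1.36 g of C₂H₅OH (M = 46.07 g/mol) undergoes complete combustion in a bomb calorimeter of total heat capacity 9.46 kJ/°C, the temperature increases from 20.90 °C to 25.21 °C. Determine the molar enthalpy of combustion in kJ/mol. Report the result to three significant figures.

ΔT = 25.21 − 20.90 = 4.31 °C
q_cal = C_cal × ΔT = 9.46 × 4.31 = 40.7726 kJ
n = 1.36 / 46.07 = 0.02952 mol
q_rxn = −q_cal = -40.7726 kJ
ΔH = -40.7726 / 0.02952 = -1381 kJ/mol

ΔH = -1380 kJ/mol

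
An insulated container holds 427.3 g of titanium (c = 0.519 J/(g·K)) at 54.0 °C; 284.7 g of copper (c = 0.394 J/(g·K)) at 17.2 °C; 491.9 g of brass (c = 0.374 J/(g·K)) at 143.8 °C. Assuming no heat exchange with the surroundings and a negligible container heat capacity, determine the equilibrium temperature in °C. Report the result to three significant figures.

T_f = 77.9 °C

Σ mᵢcᵢ(T − Tᵢ) = 0  ⇒  T = Σ mᵢcᵢTᵢ / Σ mᵢcᵢ
Σ mᵢcᵢ = 427.3×0.519 + 284.7×0.394 + 491.9×0.374 = 517.9111
Σ mᵢcᵢTᵢ = 221.7687×54.0 + 112.1718×17.2 + 183.9706×143.8 = 40360
T = 40360 / 517.9111 = 77.93 °C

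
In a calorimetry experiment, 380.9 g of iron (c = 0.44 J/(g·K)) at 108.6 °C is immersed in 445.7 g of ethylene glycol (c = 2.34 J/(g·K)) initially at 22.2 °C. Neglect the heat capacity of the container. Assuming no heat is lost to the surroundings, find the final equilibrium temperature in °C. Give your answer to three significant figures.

T_f = 34.2 °C

Heat lost by iron = heat gained by ethylene glycol.
(380.9)(0.44)(108.6 − T) = (445.7)(2.34)(T − 22.2)
167.596 (108.6 − T) = 1042.938 (T − 22.2)
18201 − 167.596 T = 1042.938 T − 23153
41354 = 1210.534 T
T = 34.16 °C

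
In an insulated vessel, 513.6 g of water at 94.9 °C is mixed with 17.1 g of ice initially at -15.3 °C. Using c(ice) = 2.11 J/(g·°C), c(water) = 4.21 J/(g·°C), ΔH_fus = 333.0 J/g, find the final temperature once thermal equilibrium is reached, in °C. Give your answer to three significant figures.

T_f = 89.0 °C

Heat to bring ice to 0 °C and melt it: q₁ = 17.1×2.11×15.3 + 17.1×333.0 = 6246.3 J
Heat the water can supply cooling to 0 °C: 513.6×4.21×94.9 = 205198 J > q₁, so all ice melts.
Energy balance: 513.6×4.21×(94.9 − T) = 6246.3 + 17.1×4.21×(T − 0)
2162.256(94.9 − T) = 6246.3 + 71.991 T
205198 − 6246.3 = 2234.247 T
T = 198951.7 / 2234.247 = 89.046 °C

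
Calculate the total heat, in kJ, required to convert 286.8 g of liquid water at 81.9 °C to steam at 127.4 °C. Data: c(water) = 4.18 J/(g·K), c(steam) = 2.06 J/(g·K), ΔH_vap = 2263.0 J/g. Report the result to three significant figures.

q1 (heat water 81.9→100.0 °C): 286.8 × 4.18 × 18.1 = 21699 J
q2 (vaporize at 100 °C): 286.8 × 2263.0 = 649028 J
q3 (heat steam 100.0→127.4 °C): 286.8 × 2.06 × 27.4 = 16188 J
Total: 21699 + 649028 + 16188 = 686915 J = 687 kJ

q = 687 kJ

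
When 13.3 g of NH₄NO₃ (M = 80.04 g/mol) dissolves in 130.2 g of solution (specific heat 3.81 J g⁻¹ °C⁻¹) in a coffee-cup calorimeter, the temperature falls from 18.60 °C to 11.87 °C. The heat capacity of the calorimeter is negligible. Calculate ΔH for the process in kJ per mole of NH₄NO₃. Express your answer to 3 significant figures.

ΔH = 20.1 kJ/mol

|ΔT| = |11.87 − 18.60| = 6.73 °C
|q_surr| = (130.2 × 3.81) × 6.73 = 496.062 × 6.73 = 3338 J
n(NH₄NO₃) = 13.3 / 80.04 = 0.1662 mol
Temperature fell, so q_rxn = +|q_surr| = 3.338 kJ
ΔH = q_rxn / n = 20.08 kJ/mol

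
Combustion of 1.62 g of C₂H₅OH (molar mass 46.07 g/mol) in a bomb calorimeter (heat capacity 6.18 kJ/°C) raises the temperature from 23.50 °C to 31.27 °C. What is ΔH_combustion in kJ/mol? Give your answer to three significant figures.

ΔT = 31.27 − 23.50 = 7.77 °C
q_cal = C_cal × ΔT = 6.18 × 7.77 = 48.0186 kJ
n = 1.62 / 46.07 = 0.03516 mol
q_rxn = −q_cal = -48.0186 kJ
ΔH = -48.0186 / 0.03516 = -1366 kJ/mol

ΔH = -1370 kJ/mol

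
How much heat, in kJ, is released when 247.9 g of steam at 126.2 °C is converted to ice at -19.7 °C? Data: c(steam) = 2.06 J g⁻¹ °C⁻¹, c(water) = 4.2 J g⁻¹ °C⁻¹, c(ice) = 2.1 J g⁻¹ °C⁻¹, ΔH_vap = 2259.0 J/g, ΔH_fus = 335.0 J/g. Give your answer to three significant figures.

q1 (cool steam 126.2→100 °C): 247.9 × 2.06 × 26.2 = 13380 J
q2 (condense at 100 °C): 247.9 × 2259.0 = 560006 J
q3 (cool water 100→0 °C): 247.9 × 4.2 × 100.0 = 104118 J
q4 (freeze at 0 °C): 247.9 × 335.0 = 83047 J
q5 (cool ice 0→-19.7 °C): 247.9 × 2.1 × 19.7 = 10256 J
Total: 13380 + 560006 + 104118 + 83047 + 10256 = 770807 J = 771 kJ

q = 771 kJ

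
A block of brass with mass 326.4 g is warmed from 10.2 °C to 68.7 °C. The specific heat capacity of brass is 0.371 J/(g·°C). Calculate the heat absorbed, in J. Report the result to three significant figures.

q = 7080 J

q = m c ΔT = 326.4 × 0.371 × (68.7 − 10.2)
q = 326.4 × 0.371 × 58.5 = 7084 J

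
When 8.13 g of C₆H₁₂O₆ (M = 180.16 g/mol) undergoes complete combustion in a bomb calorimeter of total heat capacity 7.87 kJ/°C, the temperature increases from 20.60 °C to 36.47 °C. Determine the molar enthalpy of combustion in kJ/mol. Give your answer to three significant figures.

ΔH = -2770 kJ/mol

ΔT = 36.47 − 20.60 = 15.87 °C
q_cal = C_cal × ΔT = 7.87 × 15.87 = 124.8969 kJ
n = 8.13 / 180.16 = 0.04513 mol
q_rxn = −q_cal = -124.8969 kJ
ΔH = -124.8969 / 0.04513 = -2767 kJ/mol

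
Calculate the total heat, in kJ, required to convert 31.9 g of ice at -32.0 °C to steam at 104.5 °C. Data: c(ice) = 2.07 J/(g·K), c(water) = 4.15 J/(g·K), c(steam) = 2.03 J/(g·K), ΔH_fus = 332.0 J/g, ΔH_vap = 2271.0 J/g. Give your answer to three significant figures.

q1 (heat ice -32.0→0.0 °C): 31.9 × 2.07 × 32.0 = 2113 J
q2 (melt at 0 °C): 31.9 × 332.0 = 10591 J
q3 (heat water 0.0→100.0 °C): 31.9 × 4.15 × 100.0 = 13239 J
q4 (vaporize at 100 °C): 31.9 × 2271.0 = 72445 J
q5 (heat steam 100.0→104.5 °C): 31.9 × 2.03 × 4.5 = 291 J
Total: 2113 + 10591 + 13239 + 72445 + 291 = 98679 J = 98.7 kJ

q = 98.7 kJ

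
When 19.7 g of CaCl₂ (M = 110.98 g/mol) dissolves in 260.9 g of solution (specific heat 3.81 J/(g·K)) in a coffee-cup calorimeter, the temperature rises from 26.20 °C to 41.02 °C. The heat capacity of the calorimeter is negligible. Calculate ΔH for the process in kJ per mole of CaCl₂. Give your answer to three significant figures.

|ΔT| = |41.02 − 26.20| = 14.82 °C
|q_surr| = (260.9 × 3.81) × 14.82 = 994.029 × 14.82 = 14730 J
n(CaCl₂) = 19.7 / 110.98 = 0.1775 mol
Temperature rose, so q_rxn = −|q_surr| = -14.73 kJ
ΔH = q_rxn / n = -82.99 kJ/mol

ΔH = -83.0 kJ/mol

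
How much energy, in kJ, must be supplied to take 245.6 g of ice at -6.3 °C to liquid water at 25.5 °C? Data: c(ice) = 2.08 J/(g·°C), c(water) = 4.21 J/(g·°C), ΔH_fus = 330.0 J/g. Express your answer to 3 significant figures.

q = 111 kJ

q1 (heat ice -6.3→0.0 °C): 245.6 × 2.08 × 6.3 = 3218 J
q2 (melt at 0 °C): 245.6 × 330.0 = 81048 J
q3 (heat water 0.0→25.5 °C): 245.6 × 4.21 × 25.5 = 26366 J
Total: 3218 + 81048 + 26366 = 110632 J = 111 kJ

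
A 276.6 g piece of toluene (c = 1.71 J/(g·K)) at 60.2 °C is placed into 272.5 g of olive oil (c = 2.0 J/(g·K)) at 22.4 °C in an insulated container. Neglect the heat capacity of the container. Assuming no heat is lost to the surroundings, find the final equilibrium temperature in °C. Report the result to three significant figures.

Heat lost by toluene = heat gained by olive oil.
(276.6)(1.71)(60.2 − T) = (272.5)(2.0)(T − 22.4)
472.986 (60.2 − T) = 545 (T − 22.4)
28474 − 472.986 T = 545 T − 12208
40682 = 1017.986 T
T = 39.96 °C

T_f = 40.0 °C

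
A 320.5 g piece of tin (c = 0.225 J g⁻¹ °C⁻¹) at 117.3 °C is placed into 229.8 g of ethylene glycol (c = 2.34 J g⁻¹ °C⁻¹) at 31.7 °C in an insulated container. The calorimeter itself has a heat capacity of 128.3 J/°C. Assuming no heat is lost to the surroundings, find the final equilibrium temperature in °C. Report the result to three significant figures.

T_f = 40.1 °C

Heat lost by tin = heat gained by ethylene glycol + calorimeter.
(320.5)(0.225)(117.3 − T) = [(229.8)(2.34) + 128.3](T − 31.7)
72.1125 (117.3 − T) = 666.032 (T − 31.7)
8458.8 − 72.1125 T = 666.032 T − 21113
29571.8 = 738.1445 T
T = 40.06 °C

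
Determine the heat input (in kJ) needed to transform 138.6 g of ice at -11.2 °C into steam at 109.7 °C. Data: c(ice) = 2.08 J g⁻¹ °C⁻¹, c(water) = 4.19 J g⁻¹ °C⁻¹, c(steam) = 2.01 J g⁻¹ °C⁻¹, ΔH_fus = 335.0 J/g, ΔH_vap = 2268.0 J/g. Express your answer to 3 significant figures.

q = 425 kJ

q1 (heat ice -11.2→0.0 °C): 138.6 × 2.08 × 11.2 = 3229 J
q2 (melt at 0 °C): 138.6 × 335.0 = 46431 J
q3 (heat water 0.0→100.0 °C): 138.6 × 4.19 × 100.0 = 58073 J
q4 (vaporize at 100 °C): 138.6 × 2268.0 = 314345 J
q5 (heat steam 100.0→109.7 °C): 138.6 × 2.01 × 9.7 = 2702 J
Total: 3229 + 46431 + 58073 + 314345 + 2702 = 424780 J = 425 kJ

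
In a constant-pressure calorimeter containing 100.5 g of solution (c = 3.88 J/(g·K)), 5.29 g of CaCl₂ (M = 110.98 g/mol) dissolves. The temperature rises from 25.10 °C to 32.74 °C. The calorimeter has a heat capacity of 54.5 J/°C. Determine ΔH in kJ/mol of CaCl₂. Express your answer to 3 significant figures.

ΔH = -71.2 kJ/mol

|ΔT| = |32.74 − 25.10| = 7.64 °C
|q_surr| = (100.5 × 3.88 + 54.5) × 7.64 = 444.44 × 7.64 = 3396 J
n(CaCl₂) = 5.29 / 110.98 = 0.04767 mol
Temperature rose, so q_rxn = −|q_surr| = -3.396 kJ
ΔH = q_rxn / n = -71.24 kJ/mol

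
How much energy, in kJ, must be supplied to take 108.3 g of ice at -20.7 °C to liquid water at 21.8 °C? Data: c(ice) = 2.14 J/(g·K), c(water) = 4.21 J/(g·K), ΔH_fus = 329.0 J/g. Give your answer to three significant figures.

q1 (heat ice -20.7→0.0 °C): 108.3 × 2.14 × 20.7 = 4797 J
q2 (melt at 0 °C): 108.3 × 329.0 = 35631 J
q3 (heat water 0.0→21.8 °C): 108.3 × 4.21 × 21.8 = 9940 J
Total: 4797 + 35631 + 9940 = 50368 J = 50.4 kJ

q = 50.4 kJ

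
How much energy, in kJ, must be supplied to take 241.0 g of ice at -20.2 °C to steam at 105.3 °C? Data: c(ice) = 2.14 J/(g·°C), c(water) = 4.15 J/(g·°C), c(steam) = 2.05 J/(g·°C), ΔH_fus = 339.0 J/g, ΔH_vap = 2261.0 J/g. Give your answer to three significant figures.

q1 (heat ice -20.2→0.0 °C): 241.0 × 2.14 × 20.2 = 10418 J
q2 (melt at 0 °C): 241.0 × 339.0 = 81699 J
q3 (heat water 0.0→100.0 °C): 241.0 × 4.15 × 100.0 = 100015 J
q4 (vaporize at 100 °C): 241.0 × 2261.0 = 544901 J
q5 (heat steam 100.0→105.3 °C): 241.0 × 2.05 × 5.3 = 2618 J
Total: 10418 + 81699 + 100015 + 544901 + 2618 = 739651 J = 740 kJ

q = 740 kJ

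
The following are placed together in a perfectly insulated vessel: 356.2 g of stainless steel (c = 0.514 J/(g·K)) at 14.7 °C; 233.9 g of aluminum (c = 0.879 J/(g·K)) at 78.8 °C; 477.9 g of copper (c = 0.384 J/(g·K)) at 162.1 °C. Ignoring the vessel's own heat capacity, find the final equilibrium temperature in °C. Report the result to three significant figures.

T_f = 85.0 °C

Σ mᵢcᵢ(T − Tᵢ) = 0  ⇒  T = Σ mᵢcᵢTᵢ / Σ mᵢcᵢ
Σ mᵢcᵢ = 356.2×0.514 + 233.9×0.879 + 477.9×0.384 = 572.1985
Σ mᵢcᵢTᵢ = 183.0868×14.7 + 205.5981×78.8 + 183.5136×162.1 = 48640
T = 48640 / 572.1985 = 85.01 °C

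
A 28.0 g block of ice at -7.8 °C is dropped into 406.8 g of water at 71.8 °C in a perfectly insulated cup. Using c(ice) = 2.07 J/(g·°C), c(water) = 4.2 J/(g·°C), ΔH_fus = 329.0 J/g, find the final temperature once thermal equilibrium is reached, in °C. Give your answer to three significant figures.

T_f = 61.9 °C

Heat to bring ice to 0 °C and melt it: q₁ = 28.0×2.07×7.8 + 28.0×329.0 = 9664.1 J
Heat the water can supply cooling to 0 °C: 406.8×4.2×71.8 = 122675 J > q₁, so all ice melts.
Energy balance: 406.8×4.2×(71.8 − T) = 9664.1 + 28.0×4.2×(T − 0)
1708.56(71.8 − T) = 9664.1 + 117.6 T
122675 − 9664.1 = 1826.16 T
T = 113010.9 / 1826.16 = 61.88 °C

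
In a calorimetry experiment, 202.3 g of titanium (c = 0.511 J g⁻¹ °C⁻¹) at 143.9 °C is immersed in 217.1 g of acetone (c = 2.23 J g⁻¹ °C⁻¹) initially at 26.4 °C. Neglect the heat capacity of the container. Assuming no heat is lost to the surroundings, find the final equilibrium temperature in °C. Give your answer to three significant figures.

Heat lost by titanium = heat gained by acetone.
(202.3)(0.511)(143.9 − T) = (217.1)(2.23)(T − 26.4)
103.3753 (143.9 − T) = 484.133 (T − 26.4)
14876 − 103.3753 T = 484.133 T − 12781
27657 = 587.5083 T
T = 47.08 °C

T_f = 47.1 °C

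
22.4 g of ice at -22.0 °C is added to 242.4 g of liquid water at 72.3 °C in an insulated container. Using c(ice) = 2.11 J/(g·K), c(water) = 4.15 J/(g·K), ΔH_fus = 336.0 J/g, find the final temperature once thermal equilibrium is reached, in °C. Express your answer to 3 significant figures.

Heat to bring ice to 0 °C and melt it: q₁ = 22.4×2.11×22.0 + 22.4×336.0 = 8566.2 J
Heat the water can supply cooling to 0 °C: 242.4×4.15×72.3 = 72730.9 J > q₁, so all ice melts.
Energy balance: 242.4×4.15×(72.3 − T) = 8566.2 + 22.4×4.15×(T − 0)
1005.96(72.3 − T) = 8566.2 + 92.96 T
72730.9 − 8566.2 = 1098.92 T
T = 64164.7 / 1098.92 = 58.39 °C

T_f = 58.4 °C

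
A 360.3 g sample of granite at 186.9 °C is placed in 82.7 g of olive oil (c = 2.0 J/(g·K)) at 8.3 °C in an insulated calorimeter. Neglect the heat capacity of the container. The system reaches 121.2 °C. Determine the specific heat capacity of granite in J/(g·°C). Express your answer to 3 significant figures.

q_gained = (82.7 × 2.0) × (121.2 − 8.3) = 18670 J
q_lost = 360.3 × c × (186.9 − 121.2) = 23671.71 c
Set equal: c = 18670 / 23671.71 = 0.789 J/(g·°C)

c = 0.789 J/(g·°C)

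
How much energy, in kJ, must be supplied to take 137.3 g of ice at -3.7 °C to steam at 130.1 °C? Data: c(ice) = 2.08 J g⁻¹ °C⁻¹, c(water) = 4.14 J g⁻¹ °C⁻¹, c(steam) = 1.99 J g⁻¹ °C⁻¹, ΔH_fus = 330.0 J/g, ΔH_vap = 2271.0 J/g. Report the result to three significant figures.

q1 (heat ice -3.7→0.0 °C): 137.3 × 2.08 × 3.7 = 1057 J
q2 (melt at 0 °C): 137.3 × 330.0 = 45309 J
q3 (heat water 0.0→100.0 °C): 137.3 × 4.14 × 100.0 = 56842 J
q4 (vaporize at 100 °C): 137.3 × 2271.0 = 311808 J
q5 (heat steam 100.0→130.1 °C): 137.3 × 1.99 × 30.1 = 8224 J
Total: 1057 + 45309 + 56842 + 311808 + 8224 = 423240 J = 423 kJ

q = 423 kJ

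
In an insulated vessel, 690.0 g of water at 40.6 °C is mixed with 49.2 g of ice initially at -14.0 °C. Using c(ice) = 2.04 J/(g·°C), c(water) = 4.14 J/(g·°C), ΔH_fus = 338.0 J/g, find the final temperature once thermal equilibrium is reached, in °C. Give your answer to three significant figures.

T_f = 32.0 °C

Heat to bring ice to 0 °C and melt it: q₁ = 49.2×2.04×14.0 + 49.2×338.0 = 18035 J
Heat the water can supply cooling to 0 °C: 690.0×4.14×40.6 = 115978 J > q₁, so all ice melts.
Energy balance: 690.0×4.14×(40.6 − T) = 18035 + 49.2×4.14×(T − 0)
2856.6(40.6 − T) = 18035 + 203.688 T
115978 − 18035 = 3060.288 T
T = 97943 / 3060.288 = 32.00 °C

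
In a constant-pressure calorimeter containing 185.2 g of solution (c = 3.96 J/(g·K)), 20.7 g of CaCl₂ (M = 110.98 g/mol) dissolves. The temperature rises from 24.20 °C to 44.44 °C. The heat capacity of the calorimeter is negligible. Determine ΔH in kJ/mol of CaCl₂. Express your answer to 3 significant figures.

ΔH = -79.6 kJ/mol

|ΔT| = |44.44 − 24.20| = 20.24 °C
|q_surr| = (185.2 × 3.96) × 20.24 = 733.392 × 20.24 = 14840 J
n(CaCl₂) = 20.7 / 110.98 = 0.1865 mol
Temperature rose, so q_rxn = −|q_surr| = -14.84 kJ
ΔH = q_rxn / n = -79.57 kJ/mol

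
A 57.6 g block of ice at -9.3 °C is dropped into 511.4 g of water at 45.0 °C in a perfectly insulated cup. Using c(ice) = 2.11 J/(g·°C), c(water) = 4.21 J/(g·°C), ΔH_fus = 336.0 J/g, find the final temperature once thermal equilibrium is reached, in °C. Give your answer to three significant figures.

Heat to bring ice to 0 °C and melt it: q₁ = 57.6×2.11×9.3 + 57.6×336.0 = 20484 J
Heat the water can supply cooling to 0 °C: 511.4×4.21×45.0 = 96884.7 J > q₁, so all ice melts.
Energy balance: 511.4×4.21×(45.0 − T) = 20484 + 57.6×4.21×(T − 0)
2152.994(45.0 − T) = 20484 + 242.496 T
96884.7 − 20484 = 2395.490 T
T = 76400.7 / 2395.490 = 31.89 °C

T_f = 31.9 °C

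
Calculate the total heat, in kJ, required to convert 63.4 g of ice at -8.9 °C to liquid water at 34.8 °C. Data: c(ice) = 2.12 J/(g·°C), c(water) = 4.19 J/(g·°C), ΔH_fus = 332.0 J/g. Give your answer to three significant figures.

q1 (heat ice -8.9→0.0 °C): 63.4 × 2.12 × 8.9 = 1196 J
q2 (melt at 0 °C): 63.4 × 332.0 = 21049 J
q3 (heat water 0.0→34.8 °C): 63.4 × 4.19 × 34.8 = 9244 J
Total: 1196 + 21049 + 9244 = 31489 J = 31.5 kJ

q = 31.5 kJ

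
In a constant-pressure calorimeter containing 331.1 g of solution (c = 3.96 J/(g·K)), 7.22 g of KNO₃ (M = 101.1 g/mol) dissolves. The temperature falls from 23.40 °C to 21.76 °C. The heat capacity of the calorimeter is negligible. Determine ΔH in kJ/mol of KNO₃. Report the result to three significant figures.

|ΔT| = |21.76 − 23.40| = 1.64 °C
|q_surr| = (331.1 × 3.96) × 1.64 = 1311.156 × 1.64 = 2150 J
n(KNO₃) = 7.22 / 101.1 = 0.07141 mol
Temperature fell, so q_rxn = +|q_surr| = 2.150 kJ
ΔH = q_rxn / n = 30.11 kJ/mol

ΔH = 30.1 kJ/mol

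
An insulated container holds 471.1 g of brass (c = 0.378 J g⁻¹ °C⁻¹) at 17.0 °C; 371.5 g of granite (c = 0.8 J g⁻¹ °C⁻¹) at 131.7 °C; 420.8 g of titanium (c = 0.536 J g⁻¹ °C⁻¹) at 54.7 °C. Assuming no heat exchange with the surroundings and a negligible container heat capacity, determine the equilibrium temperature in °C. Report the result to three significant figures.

Σ mᵢcᵢ(T − Tᵢ) = 0  ⇒  T = Σ mᵢcᵢTᵢ / Σ mᵢcᵢ
Σ mᵢcᵢ = 471.1×0.378 + 371.5×0.8 + 420.8×0.536 = 700.8246
Σ mᵢcᵢTᵢ = 178.0758×17.0 + 297.2×131.7 + 225.5488×54.7 = 54506
T = 54506 / 700.8246 = 77.77 °C

T_f = 77.8 °C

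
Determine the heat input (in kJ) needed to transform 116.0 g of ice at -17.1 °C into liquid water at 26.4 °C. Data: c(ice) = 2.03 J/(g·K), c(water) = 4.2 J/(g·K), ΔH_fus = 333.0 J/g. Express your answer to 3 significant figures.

q = 55.5 kJ

q1 (heat ice -17.1→0.0 °C): 116.0 × 2.03 × 17.1 = 4027 J
q2 (melt at 0 °C): 116.0 × 333.0 = 38628 J
q3 (heat water 0.0→26.4 °C): 116.0 × 4.2 × 26.4 = 12862 J
Total: 4027 + 38628 + 12862 = 55517 J = 55.5 kJ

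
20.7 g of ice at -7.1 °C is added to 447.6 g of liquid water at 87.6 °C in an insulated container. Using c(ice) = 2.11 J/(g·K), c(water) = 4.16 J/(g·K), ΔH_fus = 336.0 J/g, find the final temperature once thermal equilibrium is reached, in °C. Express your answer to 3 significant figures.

T_f = 80.0 °C

Heat to bring ice to 0 °C and melt it: q₁ = 20.7×2.11×7.1 + 20.7×336.0 = 7265.3 J
Heat the water can supply cooling to 0 °C: 447.6×4.16×87.6 = 163113 J > q₁, so all ice melts.
Energy balance: 447.6×4.16×(87.6 − T) = 7265.3 + 20.7×4.16×(T − 0)
1862.016(87.6 − T) = 7265.3 + 86.112 T
163113 − 7265.3 = 1948.128 T
T = 155847.7 / 1948.128 = 80.00 °C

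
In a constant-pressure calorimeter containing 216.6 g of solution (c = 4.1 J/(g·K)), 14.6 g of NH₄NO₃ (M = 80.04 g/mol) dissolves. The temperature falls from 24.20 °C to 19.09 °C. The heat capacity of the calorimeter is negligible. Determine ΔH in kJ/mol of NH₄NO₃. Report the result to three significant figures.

ΔH = 24.9 kJ/mol

|ΔT| = |19.09 − 24.20| = 5.11 °C
|q_surr| = (216.6 × 4.1) × 5.11 = 888.06 × 5.11 = 4538 J
n(NH₄NO₃) = 14.6 / 80.04 = 0.1824 mol
Temperature fell, so q_rxn = +|q_surr| = 4.538 kJ
ΔH = q_rxn / n = 24.88 kJ/mol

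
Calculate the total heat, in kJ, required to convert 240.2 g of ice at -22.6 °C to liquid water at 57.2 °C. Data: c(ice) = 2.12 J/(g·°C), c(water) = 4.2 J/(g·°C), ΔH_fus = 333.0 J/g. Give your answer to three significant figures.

q1 (heat ice -22.6→0.0 °C): 240.2 × 2.12 × 22.6 = 11508 J
q2 (melt at 0 °C): 240.2 × 333.0 = 79987 J
q3 (heat water 0.0→57.2 °C): 240.2 × 4.2 × 57.2 = 57706 J
Total: 11508 + 79987 + 57706 = 149201 J = 149 kJ

q = 149 kJ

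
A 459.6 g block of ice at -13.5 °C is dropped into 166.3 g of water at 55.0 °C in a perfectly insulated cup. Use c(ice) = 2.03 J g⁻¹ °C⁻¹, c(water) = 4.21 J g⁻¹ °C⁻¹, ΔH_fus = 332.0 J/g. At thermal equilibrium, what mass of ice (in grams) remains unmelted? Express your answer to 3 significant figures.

m_ice remaining = 382 g

Heat to warm all ice to 0 °C: 459.6×2.03×13.5 = 12595 J
Heat released by water cooling to 0 °C: 166.3×4.21×55.0 = 38507 J
38507 J < 12595 + 459.6×332.0 = 165182.2 J, so not all ice melts; final T = 0 °C.
Heat left for melting: 38507 − 12595 = 25912 J
Mass melted = 25912 / 332.0 = 78.05 g
Ice remaining = 459.6 − 78.05 = 381.55 g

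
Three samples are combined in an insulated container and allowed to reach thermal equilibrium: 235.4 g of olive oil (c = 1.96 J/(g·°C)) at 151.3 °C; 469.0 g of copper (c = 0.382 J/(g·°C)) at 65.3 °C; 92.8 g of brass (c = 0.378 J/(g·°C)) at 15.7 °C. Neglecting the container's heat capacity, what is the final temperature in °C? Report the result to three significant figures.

Σ mᵢcᵢ(T − Tᵢ) = 0  ⇒  T = Σ mᵢcᵢTᵢ / Σ mᵢcᵢ
Σ mᵢcᵢ = 235.4×1.96 + 469.0×0.382 + 92.8×0.378 = 675.6204
Σ mᵢcᵢTᵢ = 461.384×151.3 + 179.158×65.3 + 35.0784×15.7 = 82057
T = 82057 / 675.6204 = 121.45 °C

T_f = 121 °C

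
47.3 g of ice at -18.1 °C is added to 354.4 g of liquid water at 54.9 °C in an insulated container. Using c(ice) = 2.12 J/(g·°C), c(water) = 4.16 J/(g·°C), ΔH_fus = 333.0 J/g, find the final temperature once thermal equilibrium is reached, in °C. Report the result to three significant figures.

Heat to bring ice to 0 °C and melt it: q₁ = 47.3×2.12×18.1 + 47.3×333.0 = 17566 J
Heat the water can supply cooling to 0 °C: 354.4×4.16×54.9 = 80939.3 J > q₁, so all ice melts.
Energy balance: 354.4×4.16×(54.9 − T) = 17566 + 47.3×4.16×(T − 0)
1474.304(54.9 − T) = 17566 + 196.768 T
80939.3 − 17566 = 1671.072 T
T = 63373.3 / 1671.072 = 37.92 °C

T_f = 37.9 °C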